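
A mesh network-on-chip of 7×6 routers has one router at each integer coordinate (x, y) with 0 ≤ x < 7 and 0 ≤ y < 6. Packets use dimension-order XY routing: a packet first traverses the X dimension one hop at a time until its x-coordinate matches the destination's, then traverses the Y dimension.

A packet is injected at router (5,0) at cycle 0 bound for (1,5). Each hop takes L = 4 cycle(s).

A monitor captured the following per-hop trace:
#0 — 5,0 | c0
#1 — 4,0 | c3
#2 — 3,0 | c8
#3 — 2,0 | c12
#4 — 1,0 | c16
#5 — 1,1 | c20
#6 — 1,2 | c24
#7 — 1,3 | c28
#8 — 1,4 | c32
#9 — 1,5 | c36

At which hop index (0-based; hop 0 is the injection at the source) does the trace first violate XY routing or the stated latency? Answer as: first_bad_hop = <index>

[1] (-1,+0) / 3c ⇒ BAD: Δcyc=3≠L

first_bad_hop = 1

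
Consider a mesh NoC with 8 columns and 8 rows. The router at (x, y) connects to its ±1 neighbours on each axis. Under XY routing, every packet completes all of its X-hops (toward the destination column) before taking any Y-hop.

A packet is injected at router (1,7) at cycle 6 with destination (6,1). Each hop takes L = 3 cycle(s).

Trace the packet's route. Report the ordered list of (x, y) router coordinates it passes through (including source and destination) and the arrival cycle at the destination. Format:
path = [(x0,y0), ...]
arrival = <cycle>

path = [(1,7), (2,7), (3,7), (4,7), (5,7), (6,7), (6,6), (6,5), (6,4), (6,3), (6,2), (6,1)]
arrival = 39

[0] x=1 y=7 t=6
[1] x=2 y=7 t=9 →E
[2] x=3 y=7 t=12 →E
[3] x=4 y=7 t=15 →E
[4] x=5 y=7 t=18 →E
[5] x=6 y=7 t=21 →E
[6] x=6 y=6 t=24 →S
[7] x=6 y=5 t=27 →S
[8] x=6 y=4 t=30 →S
[9] x=6 y=3 t=33 →S
[10] x=6 y=2 t=36 →S
[11] x=6 y=1 t=39 →S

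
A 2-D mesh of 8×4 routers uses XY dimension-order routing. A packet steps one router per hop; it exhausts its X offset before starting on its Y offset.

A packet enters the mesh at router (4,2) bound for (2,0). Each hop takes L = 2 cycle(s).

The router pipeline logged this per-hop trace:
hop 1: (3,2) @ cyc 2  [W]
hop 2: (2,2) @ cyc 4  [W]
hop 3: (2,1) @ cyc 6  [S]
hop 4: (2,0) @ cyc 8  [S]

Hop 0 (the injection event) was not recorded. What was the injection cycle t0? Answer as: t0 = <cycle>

The first recorded entry is hop 1 at cycle 2.
t0 = cyc[1] − L = 2 − 2 = 0.

t0 = 0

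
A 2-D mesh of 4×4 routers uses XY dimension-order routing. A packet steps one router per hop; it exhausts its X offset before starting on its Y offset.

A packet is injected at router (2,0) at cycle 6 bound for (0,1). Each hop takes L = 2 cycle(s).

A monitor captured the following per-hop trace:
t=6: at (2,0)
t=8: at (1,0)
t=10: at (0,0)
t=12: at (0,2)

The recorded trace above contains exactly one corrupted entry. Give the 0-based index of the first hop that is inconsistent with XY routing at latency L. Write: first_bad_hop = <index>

check 1→ d=(-1,0) cyc+2: ok
check 2→ d=(-1,0) cyc+2: ok
check 3→ d=(0,2) cyc+2: BAD: non-unit step

first_bad_hop = 3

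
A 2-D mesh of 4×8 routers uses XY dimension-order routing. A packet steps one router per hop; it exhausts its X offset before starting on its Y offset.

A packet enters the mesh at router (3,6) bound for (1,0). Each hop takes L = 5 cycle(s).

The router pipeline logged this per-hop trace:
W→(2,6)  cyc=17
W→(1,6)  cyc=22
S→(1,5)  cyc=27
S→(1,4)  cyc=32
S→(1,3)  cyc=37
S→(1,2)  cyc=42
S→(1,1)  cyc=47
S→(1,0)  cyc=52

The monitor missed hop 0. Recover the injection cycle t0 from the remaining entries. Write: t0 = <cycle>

t0 = 12

The first recorded entry is hop 1 at cycle 17.
t0 = cyc[1] − L = 17 − 5 = 12.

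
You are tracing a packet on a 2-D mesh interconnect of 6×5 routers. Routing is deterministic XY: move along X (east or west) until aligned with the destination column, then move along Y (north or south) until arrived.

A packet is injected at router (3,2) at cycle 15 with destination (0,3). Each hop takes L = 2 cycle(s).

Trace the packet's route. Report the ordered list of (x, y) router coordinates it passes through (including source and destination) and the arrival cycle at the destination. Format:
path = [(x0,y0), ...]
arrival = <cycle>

  0. router=(3,2) cycle=15 (inject)
  1. router=(2,2) cycle=17 dir=W
  2. router=(1,2) cycle=19 dir=W
  3. router=(0,2) cycle=21 dir=W
  4. router=(0,3) cycle=23 dir=N

path = [(3,2), (2,2), (1,2), (0,2), (0,3)]
arrival = 23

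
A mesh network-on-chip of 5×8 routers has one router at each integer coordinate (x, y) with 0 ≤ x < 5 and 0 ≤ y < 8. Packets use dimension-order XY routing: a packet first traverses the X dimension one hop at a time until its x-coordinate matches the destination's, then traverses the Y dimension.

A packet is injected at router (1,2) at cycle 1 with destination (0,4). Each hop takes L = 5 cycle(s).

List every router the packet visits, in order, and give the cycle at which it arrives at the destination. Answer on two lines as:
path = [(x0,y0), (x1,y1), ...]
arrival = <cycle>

hop 0: (1,2) @ cyc 1
hop 1: (0,2) @ cyc 6  [W]
hop 2: (0,3) @ cyc 11  [N]
hop 3: (0,4) @ cyc 16  [N]

path = [(1,2), (0,2), (0,3), (0,4)]
arrival = 16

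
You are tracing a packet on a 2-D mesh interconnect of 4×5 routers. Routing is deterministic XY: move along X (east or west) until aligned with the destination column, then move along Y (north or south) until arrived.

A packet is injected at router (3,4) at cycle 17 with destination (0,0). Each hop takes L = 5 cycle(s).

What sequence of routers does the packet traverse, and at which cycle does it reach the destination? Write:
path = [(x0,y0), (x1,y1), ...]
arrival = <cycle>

#0 — 3,4 | c17
#1 — 2,4 | c22 | W
#2 — 1,4 | c27 | W
#3 — 0,4 | c32 | W
#4 — 0,3 | c37 | S
#5 — 0,2 | c42 | S
#6 — 0,1 | c47 | S
#7 — 0,0 | c52 | S

path = [(3,4), (2,4), (1,4), (0,4), (0,3), (0,2), (0,1), (0,0)]
arrival = 52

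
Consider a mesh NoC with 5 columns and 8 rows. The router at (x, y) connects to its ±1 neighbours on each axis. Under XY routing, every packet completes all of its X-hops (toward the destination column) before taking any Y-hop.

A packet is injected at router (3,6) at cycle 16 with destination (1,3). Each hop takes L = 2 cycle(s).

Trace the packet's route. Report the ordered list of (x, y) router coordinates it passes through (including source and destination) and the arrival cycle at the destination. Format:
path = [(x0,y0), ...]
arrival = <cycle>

path = [(3,6), (2,6), (1,6), (1,5), (1,4), (1,3)]
arrival = 26

  0. router=(3,6) cycle=16 (inject)
  1. router=(2,6) cycle=18 dir=W
  2. router=(1,6) cycle=20 dir=W
  3. router=(1,5) cycle=22 dir=S
  4. router=(1,4) cycle=24 dir=S
  5. router=(1,3) cycle=26 dir=S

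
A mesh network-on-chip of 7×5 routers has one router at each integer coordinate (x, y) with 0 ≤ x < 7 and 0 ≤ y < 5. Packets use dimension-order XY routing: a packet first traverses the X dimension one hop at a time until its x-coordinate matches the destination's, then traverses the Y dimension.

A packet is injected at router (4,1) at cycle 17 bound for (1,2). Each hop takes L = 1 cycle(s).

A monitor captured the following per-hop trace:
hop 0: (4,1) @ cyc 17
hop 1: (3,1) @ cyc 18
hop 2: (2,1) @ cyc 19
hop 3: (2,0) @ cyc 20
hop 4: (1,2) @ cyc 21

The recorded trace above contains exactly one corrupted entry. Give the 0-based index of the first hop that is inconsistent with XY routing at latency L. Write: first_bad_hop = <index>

first_bad_hop = 3

[1] (-1,+0) / 1c ⇒ ok
[2] (-1,+0) / 1c ⇒ ok
[3] (+0,-1) / 1c ⇒ BAD: Y-move but x=2≠1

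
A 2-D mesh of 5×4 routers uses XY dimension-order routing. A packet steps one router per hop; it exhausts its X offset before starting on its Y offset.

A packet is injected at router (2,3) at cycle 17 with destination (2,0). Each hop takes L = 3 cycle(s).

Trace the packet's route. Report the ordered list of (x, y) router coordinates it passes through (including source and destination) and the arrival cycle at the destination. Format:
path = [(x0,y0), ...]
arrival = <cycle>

path = [(2,3), (2,2), (2,1), (2,0)]
arrival = 26

#0 — 2,3 | c17
#1 — 2,2 | c20 | S
#2 — 2,1 | c23 | S
#3 — 2,0 | c26 | S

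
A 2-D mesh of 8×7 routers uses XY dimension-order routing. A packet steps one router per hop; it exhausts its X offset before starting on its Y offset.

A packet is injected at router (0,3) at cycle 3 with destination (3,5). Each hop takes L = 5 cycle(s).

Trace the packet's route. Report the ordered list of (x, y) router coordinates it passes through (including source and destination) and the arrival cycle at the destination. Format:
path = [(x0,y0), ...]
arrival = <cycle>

path = [(0,3), (1,3), (2,3), (3,3), (3,4), (3,5)]
arrival = 28

t=3: at (0,3)
t=8: at (1,3) after E
t=13: at (2,3) after E
t=18: at (3,3) after E
t=23: at (3,4) after N
t=28: at (3,5) after N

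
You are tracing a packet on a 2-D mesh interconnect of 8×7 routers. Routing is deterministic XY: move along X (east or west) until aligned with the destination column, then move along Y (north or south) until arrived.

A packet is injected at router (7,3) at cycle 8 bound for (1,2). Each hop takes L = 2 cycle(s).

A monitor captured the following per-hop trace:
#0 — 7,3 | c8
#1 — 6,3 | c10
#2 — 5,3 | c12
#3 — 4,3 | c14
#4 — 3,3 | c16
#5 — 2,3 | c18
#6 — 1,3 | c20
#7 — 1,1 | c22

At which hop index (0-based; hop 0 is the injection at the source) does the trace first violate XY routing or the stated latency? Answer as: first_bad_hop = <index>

hop 1: step (-1,+0), +2 cyc — ok
hop 2: step (-1,+0), +2 cyc — ok
hop 3: step (-1,+0), +2 cyc — ok
hop 4: step (-1,+0), +2 cyc — ok
hop 5: step (-1,+0), +2 cyc — ok
hop 6: step (-1,+0), +2 cyc — ok
hop 7: step (+0,-2), +2 cyc — BAD: non-unit step

first_bad_hop = 7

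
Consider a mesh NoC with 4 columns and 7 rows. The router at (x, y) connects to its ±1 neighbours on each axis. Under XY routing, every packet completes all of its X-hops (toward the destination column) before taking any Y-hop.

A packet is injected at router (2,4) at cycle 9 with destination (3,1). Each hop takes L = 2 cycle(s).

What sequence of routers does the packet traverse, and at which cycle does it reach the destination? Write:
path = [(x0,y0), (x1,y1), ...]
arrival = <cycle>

#0 — 2,4 | c9
#1 — 3,4 | c11 | E
#2 — 3,3 | c13 | S
#3 — 3,2 | c15 | S
#4 — 3,1 | c17 | S

path = [(2,4), (3,4), (3,3), (3,2), (3,1)]
arrival = 17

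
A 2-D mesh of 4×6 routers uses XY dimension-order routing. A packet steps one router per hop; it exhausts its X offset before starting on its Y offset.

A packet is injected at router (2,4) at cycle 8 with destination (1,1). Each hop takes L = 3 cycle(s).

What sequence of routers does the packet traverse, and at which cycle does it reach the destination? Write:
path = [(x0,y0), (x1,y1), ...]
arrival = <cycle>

path = [(2,4), (1,4), (1,3), (1,2), (1,1)]
arrival = 20

t=8: at (2,4)
t=11: at (1,4) after W
t=14: at (1,3) after S
t=17: at (1,2) after S
t=20: at (1,1) after S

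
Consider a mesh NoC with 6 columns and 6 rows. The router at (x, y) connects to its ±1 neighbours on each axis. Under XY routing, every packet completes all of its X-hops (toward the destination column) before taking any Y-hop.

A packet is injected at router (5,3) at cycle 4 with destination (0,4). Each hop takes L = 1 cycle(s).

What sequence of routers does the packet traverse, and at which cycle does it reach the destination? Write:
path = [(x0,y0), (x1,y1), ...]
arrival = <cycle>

path = [(5,3), (4,3), (3,3), (2,3), (1,3), (0,3), (0,4)]
arrival = 10

  0. router=(5,3) cycle=4 (inject)
  1. router=(4,3) cycle=5 dir=W
  2. router=(3,3) cycle=6 dir=W
  3. router=(2,3) cycle=7 dir=W
  4. router=(1,3) cycle=8 dir=W
  5. router=(0,3) cycle=9 dir=W
  6. router=(0,4) cycle=10 dir=N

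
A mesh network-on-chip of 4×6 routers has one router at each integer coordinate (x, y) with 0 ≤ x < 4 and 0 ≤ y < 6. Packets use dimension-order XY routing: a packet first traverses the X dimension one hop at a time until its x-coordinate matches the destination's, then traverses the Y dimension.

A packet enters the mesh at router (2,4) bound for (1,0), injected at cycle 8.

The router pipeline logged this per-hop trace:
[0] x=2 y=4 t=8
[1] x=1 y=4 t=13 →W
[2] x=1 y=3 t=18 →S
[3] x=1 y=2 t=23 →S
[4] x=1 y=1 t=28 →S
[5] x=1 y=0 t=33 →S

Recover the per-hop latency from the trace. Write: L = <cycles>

Δcyc across hop 0→1: 13 − 8 = 5.
One hop costs L cycles, so L = 5.

L = 5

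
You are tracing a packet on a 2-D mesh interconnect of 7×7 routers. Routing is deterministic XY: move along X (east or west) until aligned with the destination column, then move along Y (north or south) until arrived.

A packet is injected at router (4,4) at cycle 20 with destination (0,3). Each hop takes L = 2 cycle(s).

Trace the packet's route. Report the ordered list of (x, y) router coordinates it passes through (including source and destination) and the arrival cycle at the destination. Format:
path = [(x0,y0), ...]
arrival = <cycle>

path = [(4,4), (3,4), (2,4), (1,4), (0,4), (0,3)]
arrival = 30

src (4,4)  cyc=20
W→(3,4)  cyc=22
W→(2,4)  cyc=24
W→(1,4)  cyc=26
W→(0,4)  cyc=28
S→(0,3)  cyc=30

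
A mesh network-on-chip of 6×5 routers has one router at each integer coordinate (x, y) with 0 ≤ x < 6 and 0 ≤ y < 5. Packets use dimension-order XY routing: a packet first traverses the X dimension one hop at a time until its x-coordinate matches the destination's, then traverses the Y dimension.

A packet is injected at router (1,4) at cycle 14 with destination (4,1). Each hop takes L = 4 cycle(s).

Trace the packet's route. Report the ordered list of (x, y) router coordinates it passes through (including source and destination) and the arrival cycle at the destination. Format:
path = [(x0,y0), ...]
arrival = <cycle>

path = [(1,4), (2,4), (3,4), (4,4), (4,3), (4,2), (4,1)]
arrival = 38

src (1,4)  cyc=14
E→(2,4)  cyc=18
E→(3,4)  cyc=22
E→(4,4)  cyc=26
S→(4,3)  cyc=30
S→(4,2)  cyc=34
S→(4,1)  cyc=38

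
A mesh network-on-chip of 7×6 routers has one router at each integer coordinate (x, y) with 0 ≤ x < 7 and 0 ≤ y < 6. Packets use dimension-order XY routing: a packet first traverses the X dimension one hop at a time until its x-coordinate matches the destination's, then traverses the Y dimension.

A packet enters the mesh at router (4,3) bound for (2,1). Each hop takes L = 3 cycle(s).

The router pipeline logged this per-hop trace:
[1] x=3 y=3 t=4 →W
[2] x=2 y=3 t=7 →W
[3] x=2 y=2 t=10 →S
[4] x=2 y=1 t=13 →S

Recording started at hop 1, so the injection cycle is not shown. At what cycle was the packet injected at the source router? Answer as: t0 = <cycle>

cyc[1] = 4 and cyc[k] = t0 + k·L for every k.
t0 = cyc[1] − L = 4 − 3 = 1.

t0 = 1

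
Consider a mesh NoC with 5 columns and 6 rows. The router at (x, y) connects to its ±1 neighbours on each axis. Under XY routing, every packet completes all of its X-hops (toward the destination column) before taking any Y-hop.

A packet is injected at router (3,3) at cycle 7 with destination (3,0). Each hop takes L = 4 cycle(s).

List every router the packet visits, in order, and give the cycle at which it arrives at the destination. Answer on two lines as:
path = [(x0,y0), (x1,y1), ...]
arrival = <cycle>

src (3,3)  cyc=7
S→(3,2)  cyc=11
S→(3,1)  cyc=15
S→(3,0)  cyc=19

path = [(3,3), (3,2), (3,1), (3,0)]
arrival = 19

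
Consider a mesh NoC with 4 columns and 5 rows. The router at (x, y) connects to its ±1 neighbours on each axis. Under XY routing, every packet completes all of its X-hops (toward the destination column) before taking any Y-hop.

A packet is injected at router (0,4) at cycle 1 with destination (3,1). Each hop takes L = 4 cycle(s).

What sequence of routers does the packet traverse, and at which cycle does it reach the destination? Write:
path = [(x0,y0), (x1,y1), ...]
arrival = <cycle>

  0. router=(0,4) cycle=1 (inject)
  1. router=(1,4) cycle=5 dir=E
  2. router=(2,4) cycle=9 dir=E
  3. router=(3,4) cycle=13 dir=E
  4. router=(3,3) cycle=17 dir=S
  5. router=(3,2) cycle=21 dir=S
  6. router=(3,1) cycle=25 dir=S

path = [(0,4), (1,4), (2,4), (3,4), (3,3), (3,2), (3,1)]
arrival = 25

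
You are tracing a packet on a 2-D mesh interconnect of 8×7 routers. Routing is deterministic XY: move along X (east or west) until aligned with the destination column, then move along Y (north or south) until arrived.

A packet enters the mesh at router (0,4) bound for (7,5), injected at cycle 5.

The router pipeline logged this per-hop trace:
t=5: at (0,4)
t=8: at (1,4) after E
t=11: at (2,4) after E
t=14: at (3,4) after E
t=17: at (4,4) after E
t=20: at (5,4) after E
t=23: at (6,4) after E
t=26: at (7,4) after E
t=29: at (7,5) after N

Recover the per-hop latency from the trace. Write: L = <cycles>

Between hops 0 and 1 the cycle counter advances 8 − 5 = 3.
That increment is L by definition: L = 3.

L = 3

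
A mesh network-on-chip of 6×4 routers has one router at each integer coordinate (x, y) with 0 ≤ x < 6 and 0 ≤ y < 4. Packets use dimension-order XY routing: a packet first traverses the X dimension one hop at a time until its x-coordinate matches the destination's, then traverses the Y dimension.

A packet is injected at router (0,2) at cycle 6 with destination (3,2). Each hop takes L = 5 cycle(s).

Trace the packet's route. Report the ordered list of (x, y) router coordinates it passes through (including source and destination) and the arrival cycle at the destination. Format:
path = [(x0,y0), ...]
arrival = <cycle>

path = [(0,2), (1,2), (2,2), (3,2)]
arrival = 21

hop 0: (0,2) @ cyc 6
hop 1: (1,2) @ cyc 11  [E]
hop 2: (2,2) @ cyc 16  [E]
hop 3: (3,2) @ cyc 21  [E]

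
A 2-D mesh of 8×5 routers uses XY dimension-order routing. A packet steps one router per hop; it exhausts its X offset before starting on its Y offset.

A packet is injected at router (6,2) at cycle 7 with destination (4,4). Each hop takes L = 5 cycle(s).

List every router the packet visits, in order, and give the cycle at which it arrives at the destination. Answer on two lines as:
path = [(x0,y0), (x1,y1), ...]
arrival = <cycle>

path = [(6,2), (5,2), (4,2), (4,3), (4,4)]
arrival = 27

t=7: at (6,2)
t=12: at (5,2) after W
t=17: at (4,2) after W
t=22: at (4,3) after N
t=27: at (4,4) after N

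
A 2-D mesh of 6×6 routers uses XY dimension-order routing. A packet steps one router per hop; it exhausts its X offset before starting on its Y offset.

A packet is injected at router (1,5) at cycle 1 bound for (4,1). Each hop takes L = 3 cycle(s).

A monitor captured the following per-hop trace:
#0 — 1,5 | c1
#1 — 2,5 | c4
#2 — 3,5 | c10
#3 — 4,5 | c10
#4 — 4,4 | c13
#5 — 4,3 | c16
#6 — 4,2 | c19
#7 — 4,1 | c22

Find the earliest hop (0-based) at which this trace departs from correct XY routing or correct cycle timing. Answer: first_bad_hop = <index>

first_bad_hop = 2

hop 1: step (+1,+0), +3 cyc — ok
hop 2: step (+1,+0), +6 cyc — BAD: Δcyc=6≠L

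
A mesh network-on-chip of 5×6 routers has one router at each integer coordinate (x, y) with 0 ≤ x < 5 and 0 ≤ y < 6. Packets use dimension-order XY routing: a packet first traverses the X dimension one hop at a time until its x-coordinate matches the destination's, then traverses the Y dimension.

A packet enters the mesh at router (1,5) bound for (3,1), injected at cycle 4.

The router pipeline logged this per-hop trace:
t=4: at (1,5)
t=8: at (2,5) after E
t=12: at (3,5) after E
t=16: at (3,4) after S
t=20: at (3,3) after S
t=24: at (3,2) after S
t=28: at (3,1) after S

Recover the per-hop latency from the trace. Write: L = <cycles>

Δcyc across hop 0→1: 8 − 4 = 4.
One hop costs L cycles, so L = 4.

L = 4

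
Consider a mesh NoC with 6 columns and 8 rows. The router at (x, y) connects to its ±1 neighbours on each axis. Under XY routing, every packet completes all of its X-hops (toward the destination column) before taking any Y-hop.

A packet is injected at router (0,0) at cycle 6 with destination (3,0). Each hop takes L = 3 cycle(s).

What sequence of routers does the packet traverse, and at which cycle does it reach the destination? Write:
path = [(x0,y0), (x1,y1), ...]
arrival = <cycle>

#0 — 0,0 | c6
#1 — 1,0 | c9 | E
#2 — 2,0 | c12 | E
#3 — 3,0 | c15 | E

path = [(0,0), (1,0), (2,0), (3,0)]
arrival = 15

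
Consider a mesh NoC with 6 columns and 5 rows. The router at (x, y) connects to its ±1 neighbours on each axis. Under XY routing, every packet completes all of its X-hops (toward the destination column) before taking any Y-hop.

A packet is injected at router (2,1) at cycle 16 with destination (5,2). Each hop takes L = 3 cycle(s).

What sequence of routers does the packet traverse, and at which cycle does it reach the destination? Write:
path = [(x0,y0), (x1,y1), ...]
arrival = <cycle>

hop 0: (2,1) @ cyc 16
hop 1: (3,1) @ cyc 19  [E]
hop 2: (4,1) @ cyc 22  [E]
hop 3: (5,1) @ cyc 25  [E]
hop 4: (5,2) @ cyc 28  [N]

path = [(2,1), (3,1), (4,1), (5,1), (5,2)]
arrival = 28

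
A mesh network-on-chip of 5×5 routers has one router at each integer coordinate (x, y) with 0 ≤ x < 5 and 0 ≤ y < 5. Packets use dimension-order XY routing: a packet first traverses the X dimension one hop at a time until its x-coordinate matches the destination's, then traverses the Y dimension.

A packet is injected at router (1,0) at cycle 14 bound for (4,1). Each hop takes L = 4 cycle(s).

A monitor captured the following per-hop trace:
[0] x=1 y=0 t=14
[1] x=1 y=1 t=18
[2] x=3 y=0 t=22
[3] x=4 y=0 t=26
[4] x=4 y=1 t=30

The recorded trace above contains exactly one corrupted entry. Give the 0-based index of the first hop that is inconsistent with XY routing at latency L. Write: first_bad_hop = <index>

[1] (+0,+1) / 4c ⇒ BAD: Y-move but x=1≠4

first_bad_hop = 1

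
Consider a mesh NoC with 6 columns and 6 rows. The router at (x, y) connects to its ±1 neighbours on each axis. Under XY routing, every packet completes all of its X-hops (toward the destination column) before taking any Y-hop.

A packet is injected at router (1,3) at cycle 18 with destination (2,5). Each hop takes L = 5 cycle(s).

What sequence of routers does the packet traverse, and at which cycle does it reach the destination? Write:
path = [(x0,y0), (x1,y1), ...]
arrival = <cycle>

[0] x=1 y=3 t=18
[1] x=2 y=3 t=23 →E
[2] x=2 y=4 t=28 →N
[3] x=2 y=5 t=33 →N

path = [(1,3), (2,3), (2,4), (2,5)]
arrival = 33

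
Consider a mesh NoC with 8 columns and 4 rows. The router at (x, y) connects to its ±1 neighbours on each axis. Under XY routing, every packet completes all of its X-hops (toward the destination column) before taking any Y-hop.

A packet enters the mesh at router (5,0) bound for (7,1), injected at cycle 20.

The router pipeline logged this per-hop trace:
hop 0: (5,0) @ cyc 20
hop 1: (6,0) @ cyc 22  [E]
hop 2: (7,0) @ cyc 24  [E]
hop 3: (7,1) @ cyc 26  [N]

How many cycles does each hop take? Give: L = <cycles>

From hop 0 (20) to hop 1 (22): +2 cycles.
That increment is L by definition: L = 2.

L = 2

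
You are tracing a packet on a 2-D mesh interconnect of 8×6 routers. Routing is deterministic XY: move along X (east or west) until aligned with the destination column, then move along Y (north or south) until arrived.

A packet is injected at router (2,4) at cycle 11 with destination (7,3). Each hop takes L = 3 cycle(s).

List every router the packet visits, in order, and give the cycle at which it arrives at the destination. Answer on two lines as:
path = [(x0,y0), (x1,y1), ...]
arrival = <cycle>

path = [(2,4), (3,4), (4,4), (5,4), (6,4), (7,4), (7,3)]
arrival = 29

  0. router=(2,4) cycle=11 (inject)
  1. router=(3,4) cycle=14 dir=E
  2. router=(4,4) cycle=17 dir=E
  3. router=(5,4) cycle=20 dir=E
  4. router=(6,4) cycle=23 dir=E
  5. router=(7,4) cycle=26 dir=E
  6. router=(7,3) cycle=29 dir=S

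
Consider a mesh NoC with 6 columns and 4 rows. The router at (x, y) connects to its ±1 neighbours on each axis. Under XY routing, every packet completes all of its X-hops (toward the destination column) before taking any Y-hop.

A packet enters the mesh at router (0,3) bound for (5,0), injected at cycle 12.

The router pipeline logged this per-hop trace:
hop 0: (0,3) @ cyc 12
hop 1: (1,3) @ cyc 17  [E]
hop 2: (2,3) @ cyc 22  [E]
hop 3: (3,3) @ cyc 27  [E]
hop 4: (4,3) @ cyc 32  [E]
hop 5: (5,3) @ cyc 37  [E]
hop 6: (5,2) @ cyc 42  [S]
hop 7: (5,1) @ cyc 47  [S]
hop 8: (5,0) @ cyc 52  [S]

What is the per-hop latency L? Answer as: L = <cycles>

Δcyc across hop 0→1: 17 − 12 = 5.
Per-hop latency L = Δcyc = 5.

L = 5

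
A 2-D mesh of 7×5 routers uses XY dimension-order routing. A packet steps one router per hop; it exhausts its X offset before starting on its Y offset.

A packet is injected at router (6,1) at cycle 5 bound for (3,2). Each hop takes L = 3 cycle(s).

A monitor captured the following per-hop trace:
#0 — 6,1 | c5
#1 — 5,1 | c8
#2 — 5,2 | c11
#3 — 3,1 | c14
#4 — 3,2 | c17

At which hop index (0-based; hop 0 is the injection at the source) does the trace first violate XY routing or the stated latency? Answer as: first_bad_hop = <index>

first_bad_hop = 2

check 1→ d=(-1,0) cyc+3: ok
check 2→ d=(0,1) cyc+3: BAD: Y-move but x=5≠3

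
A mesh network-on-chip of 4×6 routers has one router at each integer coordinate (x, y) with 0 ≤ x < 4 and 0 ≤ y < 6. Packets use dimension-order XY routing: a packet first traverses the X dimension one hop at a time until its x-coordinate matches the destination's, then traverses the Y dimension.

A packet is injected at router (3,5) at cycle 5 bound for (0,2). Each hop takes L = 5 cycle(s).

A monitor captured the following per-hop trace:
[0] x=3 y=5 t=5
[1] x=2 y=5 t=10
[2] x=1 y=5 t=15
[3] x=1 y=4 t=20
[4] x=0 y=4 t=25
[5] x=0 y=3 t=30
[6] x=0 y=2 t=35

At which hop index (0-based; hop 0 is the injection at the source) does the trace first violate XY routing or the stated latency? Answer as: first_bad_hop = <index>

first_bad_hop = 3

  1: Δx=-1 Δy=+0 Δt=5 [ok]
  2: Δx=-1 Δy=+0 Δt=5 [ok]
  3: Δx=+0 Δy=-1 Δt=5 [BAD: Y-move but x=1≠0]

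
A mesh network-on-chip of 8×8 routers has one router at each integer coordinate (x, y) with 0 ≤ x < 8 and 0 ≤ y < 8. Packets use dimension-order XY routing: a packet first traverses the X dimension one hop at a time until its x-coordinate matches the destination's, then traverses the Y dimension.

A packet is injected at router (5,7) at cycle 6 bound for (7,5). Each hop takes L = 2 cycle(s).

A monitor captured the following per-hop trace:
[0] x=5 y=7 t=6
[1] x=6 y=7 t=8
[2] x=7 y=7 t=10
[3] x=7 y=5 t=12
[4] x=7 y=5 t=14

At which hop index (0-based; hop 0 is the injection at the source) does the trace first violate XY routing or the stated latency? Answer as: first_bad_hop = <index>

[1] (+1,+0) / 2c ⇒ ok
[2] (+1,+0) / 2c ⇒ ok
[3] (+0,-2) / 2c ⇒ BAD: non-unit step

first_bad_hop = 3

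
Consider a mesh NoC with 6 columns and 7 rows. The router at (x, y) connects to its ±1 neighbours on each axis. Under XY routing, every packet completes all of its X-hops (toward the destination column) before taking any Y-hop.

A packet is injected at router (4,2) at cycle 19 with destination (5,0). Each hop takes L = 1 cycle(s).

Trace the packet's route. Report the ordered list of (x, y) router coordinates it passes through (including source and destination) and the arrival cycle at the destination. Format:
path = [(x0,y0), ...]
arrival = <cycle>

path = [(4,2), (5,2), (5,1), (5,0)]
arrival = 22

hop 0: (4,2) @ cyc 19
hop 1: (5,2) @ cyc 20  [E]
hop 2: (5,1) @ cyc 21  [S]
hop 3: (5,0) @ cyc 22  [S]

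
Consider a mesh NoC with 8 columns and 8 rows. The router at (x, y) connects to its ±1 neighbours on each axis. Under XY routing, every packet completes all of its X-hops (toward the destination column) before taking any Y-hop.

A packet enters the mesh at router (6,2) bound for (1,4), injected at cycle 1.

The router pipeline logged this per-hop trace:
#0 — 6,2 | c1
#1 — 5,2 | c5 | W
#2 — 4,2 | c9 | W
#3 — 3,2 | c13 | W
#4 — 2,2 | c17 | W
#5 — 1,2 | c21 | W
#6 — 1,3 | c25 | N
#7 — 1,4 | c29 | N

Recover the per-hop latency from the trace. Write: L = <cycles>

Δcyc across hop 0→1: 5 − 1 = 4.
That increment is L by definition: L = 4.

L = 4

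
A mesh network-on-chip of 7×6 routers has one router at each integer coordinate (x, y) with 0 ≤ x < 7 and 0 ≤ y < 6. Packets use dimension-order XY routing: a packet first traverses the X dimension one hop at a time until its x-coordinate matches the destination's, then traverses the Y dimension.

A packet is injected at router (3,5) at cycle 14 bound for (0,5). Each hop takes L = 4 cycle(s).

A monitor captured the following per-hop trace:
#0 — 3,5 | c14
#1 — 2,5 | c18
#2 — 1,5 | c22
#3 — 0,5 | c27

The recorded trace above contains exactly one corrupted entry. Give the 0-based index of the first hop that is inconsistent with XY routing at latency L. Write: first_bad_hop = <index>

  1: Δx=-1 Δy=+0 Δt=4 [ok]
  2: Δx=-1 Δy=+0 Δt=4 [ok]
  3: Δx=-1 Δy=+0 Δt=5 [BAD: Δcyc=5≠L]

first_bad_hop = 3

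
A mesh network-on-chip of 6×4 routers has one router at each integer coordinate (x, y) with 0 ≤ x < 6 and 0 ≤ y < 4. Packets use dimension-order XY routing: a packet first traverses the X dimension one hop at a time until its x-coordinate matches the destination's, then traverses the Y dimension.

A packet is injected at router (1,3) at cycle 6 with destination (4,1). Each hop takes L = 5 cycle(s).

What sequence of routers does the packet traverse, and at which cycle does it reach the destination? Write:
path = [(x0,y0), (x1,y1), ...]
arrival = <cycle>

#0 — 1,3 | c6
#1 — 2,3 | c11 | E
#2 — 3,3 | c16 | E
#3 — 4,3 | c21 | E
#4 — 4,2 | c26 | S
#5 — 4,1 | c31 | S

path = [(1,3), (2,3), (3,3), (4,3), (4,2), (4,1)]
arrival = 31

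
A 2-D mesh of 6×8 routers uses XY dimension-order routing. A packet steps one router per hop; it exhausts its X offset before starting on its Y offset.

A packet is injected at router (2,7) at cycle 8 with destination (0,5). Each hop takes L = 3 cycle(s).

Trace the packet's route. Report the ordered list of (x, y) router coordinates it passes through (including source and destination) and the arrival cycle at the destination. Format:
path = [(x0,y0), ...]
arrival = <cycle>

src (2,7)  cyc=8
W→(1,7)  cyc=11
W→(0,7)  cyc=14
S→(0,6)  cyc=17
S→(0,5)  cyc=20

path = [(2,7), (1,7), (0,7), (0,6), (0,5)]
arrival = 20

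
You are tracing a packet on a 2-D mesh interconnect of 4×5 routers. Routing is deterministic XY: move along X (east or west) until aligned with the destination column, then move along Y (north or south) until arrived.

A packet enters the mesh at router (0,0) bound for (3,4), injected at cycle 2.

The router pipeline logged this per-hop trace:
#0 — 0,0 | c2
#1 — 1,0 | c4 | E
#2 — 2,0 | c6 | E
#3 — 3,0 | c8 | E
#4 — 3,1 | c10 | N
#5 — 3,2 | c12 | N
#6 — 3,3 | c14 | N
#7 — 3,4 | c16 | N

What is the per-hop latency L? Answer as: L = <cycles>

Δcyc across hop 0→1: 4 − 2 = 2.
That increment is L by definition: L = 2.

L = 2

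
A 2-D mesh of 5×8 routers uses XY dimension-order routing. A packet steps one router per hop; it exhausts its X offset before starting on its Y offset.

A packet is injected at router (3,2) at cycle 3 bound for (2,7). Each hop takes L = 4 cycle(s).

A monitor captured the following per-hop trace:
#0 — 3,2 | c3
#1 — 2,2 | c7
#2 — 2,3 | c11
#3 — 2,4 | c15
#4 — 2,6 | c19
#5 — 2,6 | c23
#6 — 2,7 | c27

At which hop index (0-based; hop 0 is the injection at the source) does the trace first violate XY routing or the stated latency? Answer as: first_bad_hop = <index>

first_bad_hop = 4

check 1→ d=(-1,0) cyc+4: ok
check 2→ d=(0,1) cyc+4: ok
check 3→ d=(0,1) cyc+4: ok
check 4→ d=(0,2) cyc+4: BAD: non-unit step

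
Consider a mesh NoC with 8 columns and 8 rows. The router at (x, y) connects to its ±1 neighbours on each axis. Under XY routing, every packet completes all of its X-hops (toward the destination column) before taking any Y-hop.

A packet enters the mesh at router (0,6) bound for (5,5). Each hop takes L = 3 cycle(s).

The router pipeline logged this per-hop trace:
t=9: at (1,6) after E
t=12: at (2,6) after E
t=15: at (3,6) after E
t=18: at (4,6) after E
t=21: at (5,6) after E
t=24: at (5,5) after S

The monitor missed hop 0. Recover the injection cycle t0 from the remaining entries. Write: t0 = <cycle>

t0 = 6

At hop 1 the cycle is 9; in general cyc_k = t0 + kL.
So t0 = 9 − 1·3 = 6.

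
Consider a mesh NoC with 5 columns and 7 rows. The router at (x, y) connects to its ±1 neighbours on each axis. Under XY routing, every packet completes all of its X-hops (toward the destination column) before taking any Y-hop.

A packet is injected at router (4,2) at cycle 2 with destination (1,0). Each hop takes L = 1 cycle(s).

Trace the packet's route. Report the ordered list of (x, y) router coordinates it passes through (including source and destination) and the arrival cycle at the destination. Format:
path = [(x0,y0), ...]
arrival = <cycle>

[0] x=4 y=2 t=2
[1] x=3 y=2 t=3 →W
[2] x=2 y=2 t=4 →W
[3] x=1 y=2 t=5 →W
[4] x=1 y=1 t=6 →S
[5] x=1 y=0 t=7 →S

path = [(4,2), (3,2), (2,2), (1,2), (1,1), (1,0)]
arrival = 7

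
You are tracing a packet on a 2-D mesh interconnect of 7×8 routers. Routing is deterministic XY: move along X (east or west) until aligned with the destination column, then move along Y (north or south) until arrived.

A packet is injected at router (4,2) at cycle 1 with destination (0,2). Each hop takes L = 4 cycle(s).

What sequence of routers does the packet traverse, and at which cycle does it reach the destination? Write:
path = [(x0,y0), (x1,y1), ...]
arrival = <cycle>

path = [(4,2), (3,2), (2,2), (1,2), (0,2)]
arrival = 17

src (4,2)  cyc=1
W→(3,2)  cyc=5
W→(2,2)  cyc=9
W→(1,2)  cyc=13
W→(0,2)  cyc=17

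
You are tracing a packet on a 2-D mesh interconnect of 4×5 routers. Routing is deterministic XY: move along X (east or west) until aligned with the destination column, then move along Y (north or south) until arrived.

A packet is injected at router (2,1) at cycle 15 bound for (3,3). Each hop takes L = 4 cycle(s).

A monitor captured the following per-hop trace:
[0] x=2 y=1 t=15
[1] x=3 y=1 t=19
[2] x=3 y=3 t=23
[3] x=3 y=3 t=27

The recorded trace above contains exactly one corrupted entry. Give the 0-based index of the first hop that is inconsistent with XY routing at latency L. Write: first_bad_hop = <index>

first_bad_hop = 2

hop 1: step (+1,+0), +4 cyc — ok
hop 2: step (+0,+2), +4 cyc — BAD: non-unit step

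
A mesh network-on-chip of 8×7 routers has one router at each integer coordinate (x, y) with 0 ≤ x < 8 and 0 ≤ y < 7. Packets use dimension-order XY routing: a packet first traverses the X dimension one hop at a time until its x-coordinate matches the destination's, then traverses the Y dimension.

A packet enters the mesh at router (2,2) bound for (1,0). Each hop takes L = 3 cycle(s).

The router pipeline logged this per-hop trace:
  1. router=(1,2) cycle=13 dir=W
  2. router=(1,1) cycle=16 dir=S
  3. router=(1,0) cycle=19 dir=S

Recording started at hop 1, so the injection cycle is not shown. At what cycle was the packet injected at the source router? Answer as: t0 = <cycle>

t0 = 10

Hop 1 reached at cycle 13; hop k is at t0 + k·L.
Subtract one hop: t0 = 13 − 3 = 10.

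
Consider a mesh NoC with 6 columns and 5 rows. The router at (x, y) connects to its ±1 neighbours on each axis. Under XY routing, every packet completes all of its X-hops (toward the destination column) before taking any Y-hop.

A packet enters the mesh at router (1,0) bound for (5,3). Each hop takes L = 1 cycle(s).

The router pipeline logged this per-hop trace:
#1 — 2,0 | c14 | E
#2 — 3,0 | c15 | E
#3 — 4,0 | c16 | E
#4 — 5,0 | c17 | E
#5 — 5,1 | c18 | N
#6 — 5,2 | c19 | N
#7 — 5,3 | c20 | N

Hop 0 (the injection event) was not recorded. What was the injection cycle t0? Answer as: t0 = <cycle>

At hop 1 the cycle is 14; in general cyc_k = t0 + kL.
t0 = cyc[1] − L = 14 − 1 = 13.

t0 = 13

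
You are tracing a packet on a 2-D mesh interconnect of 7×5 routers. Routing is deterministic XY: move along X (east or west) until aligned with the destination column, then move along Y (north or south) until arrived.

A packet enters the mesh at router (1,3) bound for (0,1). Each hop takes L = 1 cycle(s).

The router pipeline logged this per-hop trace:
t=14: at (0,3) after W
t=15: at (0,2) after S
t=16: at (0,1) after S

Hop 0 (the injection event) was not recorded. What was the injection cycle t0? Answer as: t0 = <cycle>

Hop 1 reached at cycle 14; hop k is at t0 + k·L.
Therefore t0 = 14 − L = 13.

t0 = 13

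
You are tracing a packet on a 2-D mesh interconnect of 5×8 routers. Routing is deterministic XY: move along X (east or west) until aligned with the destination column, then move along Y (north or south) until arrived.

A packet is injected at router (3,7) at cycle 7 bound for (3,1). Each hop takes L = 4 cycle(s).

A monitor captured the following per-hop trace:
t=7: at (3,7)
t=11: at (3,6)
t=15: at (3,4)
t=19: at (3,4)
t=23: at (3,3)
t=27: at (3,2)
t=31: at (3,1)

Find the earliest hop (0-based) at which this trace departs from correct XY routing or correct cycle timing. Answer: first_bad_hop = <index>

first_bad_hop = 2

check 1→ d=(0,-1) cyc+4: ok
check 2→ d=(0,-2) cyc+4: BAD: non-unit step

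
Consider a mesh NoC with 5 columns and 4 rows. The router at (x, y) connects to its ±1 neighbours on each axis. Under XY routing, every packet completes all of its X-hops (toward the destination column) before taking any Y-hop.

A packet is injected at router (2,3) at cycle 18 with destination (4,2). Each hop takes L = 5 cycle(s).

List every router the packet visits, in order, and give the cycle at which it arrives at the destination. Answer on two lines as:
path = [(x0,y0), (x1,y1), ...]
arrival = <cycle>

path = [(2,3), (3,3), (4,3), (4,2)]
arrival = 33

#0 — 2,3 | c18
#1 — 3,3 | c23 | E
#2 — 4,3 | c28 | E
#3 — 4,2 | c33 | S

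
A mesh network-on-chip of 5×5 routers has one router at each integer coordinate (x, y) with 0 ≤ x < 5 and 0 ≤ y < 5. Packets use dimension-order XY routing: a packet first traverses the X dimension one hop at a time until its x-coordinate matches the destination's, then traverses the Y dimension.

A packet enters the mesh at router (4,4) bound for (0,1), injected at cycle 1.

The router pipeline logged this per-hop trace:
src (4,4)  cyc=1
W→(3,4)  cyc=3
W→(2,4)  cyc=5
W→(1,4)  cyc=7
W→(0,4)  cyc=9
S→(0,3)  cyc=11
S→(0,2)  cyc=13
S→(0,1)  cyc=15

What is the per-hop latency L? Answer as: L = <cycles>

Between hops 0 and 1 the cycle counter advances 3 − 1 = 2.
One hop costs L cycles, so L = 2.

L = 2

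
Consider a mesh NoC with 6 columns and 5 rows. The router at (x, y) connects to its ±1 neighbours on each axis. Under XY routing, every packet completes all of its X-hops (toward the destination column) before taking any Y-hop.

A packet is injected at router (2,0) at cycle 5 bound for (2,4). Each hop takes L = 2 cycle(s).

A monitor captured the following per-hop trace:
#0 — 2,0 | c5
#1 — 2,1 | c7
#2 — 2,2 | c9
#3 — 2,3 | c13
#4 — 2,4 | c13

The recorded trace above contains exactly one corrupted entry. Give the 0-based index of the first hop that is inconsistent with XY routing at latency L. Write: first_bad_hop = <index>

first_bad_hop = 3

hop 1: step (+0,+1), +2 cyc — ok
hop 2: step (+0,+1), +2 cyc — ok
hop 3: step (+0,+1), +4 cyc — BAD: Δcyc=4≠L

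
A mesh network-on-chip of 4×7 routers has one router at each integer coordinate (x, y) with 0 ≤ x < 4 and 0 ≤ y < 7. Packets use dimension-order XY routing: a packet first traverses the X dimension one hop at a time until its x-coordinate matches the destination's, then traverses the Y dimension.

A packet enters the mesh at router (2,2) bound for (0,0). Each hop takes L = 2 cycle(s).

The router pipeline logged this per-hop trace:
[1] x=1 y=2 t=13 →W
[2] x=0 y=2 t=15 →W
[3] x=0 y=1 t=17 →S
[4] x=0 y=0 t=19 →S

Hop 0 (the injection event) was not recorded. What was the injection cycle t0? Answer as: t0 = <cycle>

cyc[1] = 13 and cyc[k] = t0 + k·L for every k.
t0 = cyc[1] − L = 13 − 2 = 11.

t0 = 11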